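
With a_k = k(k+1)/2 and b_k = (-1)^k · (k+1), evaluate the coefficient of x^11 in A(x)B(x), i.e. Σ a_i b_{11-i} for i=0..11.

21

This is [x^11] in the product of the two ordinary generating functions.
Σ = 0·(-12) + 1·11 + 3·(-10) + 6·9 + 10·(-8) + 15·7 + 21·(-6) + 28·5 + 36·(-4) + 45·3 + 55·(-2) + 66·1 = 21.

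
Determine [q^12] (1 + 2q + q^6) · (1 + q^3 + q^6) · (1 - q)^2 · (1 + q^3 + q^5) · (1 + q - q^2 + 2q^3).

(1 + 2q + q^6) has coefficients 1,2,0,0,0,0,1 for degrees 0…6.
(1 + q^3 + q^6) has coefficients 1,0,0,1,0,0,1,0,0,0,0,0,0 for degrees 0…12.
Multiplying by (1 - q)^2 gives running coefficients 1,-2,1,1,-2,1,1,-2,1,0,0,0,0 for degrees 0…12.
Multiplying by (1 + q^3 + q^5) gives running coefficients 1,-2,1,2,-4,3,0,-3,3,-1,-1,2,-2 for degrees 0…12.
Finally multiplying by (1 + q - q^2 + 2q^3), the product of all factors after the first has coefficients 1,-1,-2,7,-7,-1,11,-14,6,5,-11,8,-1 for degrees 0…12.
[q^12] = 1·(-1) + 2·8 + 1·11 = 26.

26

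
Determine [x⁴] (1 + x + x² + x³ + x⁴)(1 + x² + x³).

(1 + x + x² + x³ + x⁴) has coefficients 1,1,1,1,1 for degrees 0…4.
(1 + x² + x³) has coefficients 1,0,1,1,0 for degrees 0…4.
[x⁴] = 1·0 + 1·1 + 1·1 + 1·0 + 1·1 = 3.

3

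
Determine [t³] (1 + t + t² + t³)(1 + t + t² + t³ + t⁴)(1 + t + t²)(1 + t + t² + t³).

19

(1 + t + t² + t³) has coefficients 1,1,1,1 for degrees 0…3.
(1 + t + t² + t³ + t⁴) has coefficients 1,1,1,1 for degrees 0…3.
Multiplying by (1 + t + t²) gives running coefficients 1,2,3,3 for degrees 0…3.
Finally multiplying by (1 + t + t² + t³), the product of all factors after the first has coefficients 1,3,6,9 for degrees 0…3.
[t³] = 1·9 + 1·6 + 1·3 + 1·1 = 19.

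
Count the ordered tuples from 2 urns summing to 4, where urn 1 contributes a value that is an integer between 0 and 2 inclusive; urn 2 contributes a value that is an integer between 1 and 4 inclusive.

3

The generating function for the choices is (1 + x + x²)·(x + x² + x³ + x⁴); the count is [x⁴].
(1 + x + x²) has coefficients 1,1,1 for degrees 0…2.
(x + x² + x³ + x⁴) has coefficients 0,1,1,1,1 for degrees 0…4.
[x⁴] = 1·1 + 1·1 + 1·1 = 3.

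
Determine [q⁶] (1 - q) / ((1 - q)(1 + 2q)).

Partial fractions give a closed form: a_n = (1)·(-2)^n.
At n = 6: a_6 = 64.

64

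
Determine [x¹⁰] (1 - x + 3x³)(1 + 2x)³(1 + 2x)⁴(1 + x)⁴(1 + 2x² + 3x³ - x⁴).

66363

(1 - x + 3x³) has coefficients 1,-1,0,3 for degrees 0…3.
(1 + 2x)³ has coefficients 1,6,12,8,0,0,0,0,0,0,0 for degrees 0…10.
Multiplying by (1 + 2x)⁴ gives running coefficients 1,14,84,280,560,672,448,128,0,0,0 for degrees 0…10.
Multiplying by (1 + x)⁴ gives running coefficients 1,18,146,704,2241,4942,7700,8472,6448,3232,960 for degrees 0…10.
Finally multiplying by (1 + 2x² + 3x³ - x⁴), the product of all factors after the first has coefficients 1,18,148,743,2586,6770,14148,24375,34433,38334,31572 for degrees 0…10.
[x¹⁰] = 1·31572 − 1·38334 + 3·24375 = 66363.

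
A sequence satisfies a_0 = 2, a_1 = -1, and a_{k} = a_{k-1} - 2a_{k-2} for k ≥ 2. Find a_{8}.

The ordinary generating function has denominator 1 - y + 2y^2.
Iterating the recurrence: a_0,…,a_{8} = 2, -1, -5, -3, 7, 13, -1, -27, -25.

-25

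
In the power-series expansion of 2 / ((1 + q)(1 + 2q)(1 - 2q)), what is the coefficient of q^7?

-170

Partial fractions give a closed form: a_n = (-2/3)·(-1)^n + (2)·(-2)^n + (2/3)·2^n.
At n = 7: a_7 = -170.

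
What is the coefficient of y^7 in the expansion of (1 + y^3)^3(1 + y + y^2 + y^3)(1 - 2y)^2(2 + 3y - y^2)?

-7

(1 + y^3)^3 has coefficients 1,0,0,3,0,0,3,0 for degrees 0…7.
(1 + y + y^2 + y^3) has coefficients 1,1,1,1,0,0,0,0 for degrees 0…7.
Multiplying by (1 - 2y)^2 gives running coefficients 1,-3,1,1,0,4,0,0 for degrees 0…7.
Finally multiplying by (2 + 3y - y^2), the product of all factors after the first has coefficients 2,-3,-8,8,2,7,12,-4 for degrees 0…7.
[y^7] = 1·(-4) + 3·2 + 3·(-3) = -7.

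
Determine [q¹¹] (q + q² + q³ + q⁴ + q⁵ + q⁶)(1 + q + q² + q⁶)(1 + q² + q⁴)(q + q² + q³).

(q + q² + q³ + q⁴ + q⁵ + q⁶) has coefficients 0,1,1,1,1,1,1 for degrees 0…6.
(1 + q + q² + q⁶) has coefficients 1,1,1,0,0,0,1,0,0,0,0,0 for degrees 0…11.
Multiplying by (1 + q² + q⁴) gives running coefficients 1,1,2,1,2,1,2,0,1,0,1,0 for degrees 0…11.
Finally multiplying by (q + q² + q³), the product of all factors after the first has coefficients 0,1,2,4,4,5,4,5,3,3,1,2 for degrees 0…11.
[q¹¹] = 1·1 + 1·3 + 1·3 + 1·5 + 1·4 + 1·5 = 21.

21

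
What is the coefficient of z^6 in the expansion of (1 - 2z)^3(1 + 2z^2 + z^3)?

(1 - 2z)^3 has coefficients 1,-6,12,-8 for degrees 0…3.
(1 + 2z^2 + z^3) has coefficients 1,0,2,1,0,0,0 for degrees 0…6.
[z^6] = 1·0 − 6·0 + 12·0 − 8·1 = -8.

-8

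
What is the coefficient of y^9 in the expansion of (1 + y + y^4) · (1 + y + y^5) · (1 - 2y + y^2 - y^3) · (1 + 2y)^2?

-8

(1 + y + y^4) has coefficients 1,1,0,0,1 for degrees 0…4.
(1 + y + y^5) has coefficients 1,1,0,0,0,1,0,0,0,0 for degrees 0…9.
Multiplying by (1 - 2y + y^2 - y^3) gives running coefficients 1,-1,-1,0,-1,1,-2,1,-1,0 for degrees 0…9.
Finally multiplying by (1 + 2y)^2, the product of all factors after the first has coefficients 1,3,-1,-8,-5,-3,-2,-3,-5,0 for degrees 0…9.
[y^9] = 1·0 + 1·(-5) + 1·(-3) = -8.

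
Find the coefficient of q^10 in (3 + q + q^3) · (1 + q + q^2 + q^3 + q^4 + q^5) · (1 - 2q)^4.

(3 + q + q^3) has coefficients 3,1,0,1 for degrees 0…3.
(1 + q + q^2 + q^3 + q^4 + q^5) has coefficients 1,1,1,1,1,1,0,0,0,0,0 for degrees 0…10.
Finally multiplying by (1 - 2q)^4, the product of all factors after the first has coefficients 1,-7,17,-15,1,1,0,8,-16,16,0 for degrees 0…10.
[q^10] = 3·0 + 1·16 + 1·8 = 24.

24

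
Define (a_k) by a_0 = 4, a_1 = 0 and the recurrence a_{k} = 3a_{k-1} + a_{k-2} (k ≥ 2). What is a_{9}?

15708

The ordinary generating function has denominator 1 - 3z - z^2.
Iterating the recurrence: a_0,…,a_{9} = 4, 0, 4, 12, 40, 132, 436, 1440, 4756, 15708.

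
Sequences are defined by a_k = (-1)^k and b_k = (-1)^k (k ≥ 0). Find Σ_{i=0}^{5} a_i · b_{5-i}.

Write out a_i and b_{5-i} for i = 0,…,5 and sum the products.
Σ = 1·(-1) − 1·1 + 1·(-1) − 1·1 + 1·(-1) − 1·1 = -6.

-6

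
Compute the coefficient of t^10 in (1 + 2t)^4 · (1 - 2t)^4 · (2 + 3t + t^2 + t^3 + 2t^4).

-256

(1 + 2t)^4 has coefficients 1,8,24,32,16 for degrees 0…4.
(1 - 2t)^4 has coefficients 1,-8,24,-32,16,0,0,0,0,0,0 for degrees 0…10.
Finally multiplying by (2 + 3t + t^2 + t^3 + 2t^4), the product of all factors after the first has coefficients 2,-13,25,1,-46,24,32,-48,32,0,0 for degrees 0…10.
[t^10] = 1·0 + 8·0 + 24·32 + 32·(-48) + 16·32 = -256.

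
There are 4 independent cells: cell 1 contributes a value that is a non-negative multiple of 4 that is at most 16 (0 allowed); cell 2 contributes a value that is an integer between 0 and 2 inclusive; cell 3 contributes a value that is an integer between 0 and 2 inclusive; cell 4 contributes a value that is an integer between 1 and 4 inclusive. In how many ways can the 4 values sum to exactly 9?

The generating function for the choices is (1 + q⁴ + q⁸ + q¹² + q¹⁶)·(1 + q + q²)·(1 + q + q²)·(q + q² + q³ + q⁴); the count is [q⁹].
(1 + q⁴ + q⁸ + q¹² + q¹⁶) has coefficients 1,0,0,0,1,0,0,0,1,0 for degrees 0…9.
(1 + q + q²) has coefficients 1,1,1,0,0,0,0,0,0,0 for degrees 0…9.
Multiplying by (1 + q + q²) gives running coefficients 1,2,3,2,1,0,0,0,0,0 for degrees 0…9.
Finally multiplying by (q + q² + q³ + q⁴), the product of all factors after the first has coefficients 0,1,3,6,8,8,6,3,1,0 for degrees 0…9.
[q⁹] = 1·0 + 1·8 + 1·1 = 9.

9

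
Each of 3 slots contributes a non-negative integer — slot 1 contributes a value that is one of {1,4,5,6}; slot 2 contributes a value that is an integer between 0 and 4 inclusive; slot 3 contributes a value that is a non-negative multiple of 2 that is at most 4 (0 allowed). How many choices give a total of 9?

The generating function for the choices is (y + y⁴ + y⁵ + y⁶)·(1 + y + y² + y³ + y⁴)·(1 + y² + y⁴); the count is [y⁹].
(y + y⁴ + y⁵ + y⁶) has coefficients 0,1,0,0,1,1,1 for degrees 0…6.
(1 + y + y² + y³ + y⁴) has coefficients 1,1,1,1,1,0,0,0,0,0 for degrees 0…9.
Finally multiplying by (1 + y² + y⁴), the product of all factors after the first has coefficients 1,1,2,2,3,2,2,1,1,0 for degrees 0…9.
[y⁹] = 1·1 + 1·2 + 1·3 + 1·2 = 8.

8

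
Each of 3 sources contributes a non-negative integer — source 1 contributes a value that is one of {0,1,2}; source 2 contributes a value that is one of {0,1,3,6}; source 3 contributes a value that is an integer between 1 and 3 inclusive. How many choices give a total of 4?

6

The generating function for the choices is (1 + x + x^2)·(1 + x + x^3 + x^6)·(x + x^2 + x^3); the count is [x^4].
(1 + x + x^2) has coefficients 1,1,1 for degrees 0…2.
(1 + x + x^3 + x^6) has coefficients 1,1,0,1,0 for degrees 0…4.
Finally multiplying by (x + x^2 + x^3), the product of all factors after the first has coefficients 0,1,2,2,2 for degrees 0…4.
[x^4] = 1·2 + 1·2 + 1·2 = 6.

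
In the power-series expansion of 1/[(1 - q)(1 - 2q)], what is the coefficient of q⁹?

The denominator gives the recurrence a_n = 3a_(n−1) − 2a_(n−2) for n ≥ 2; the numerator fixes a_0 = 1, a_1 = 3.
Iterating: 1, 3, 7, 15, 31, 63, 127, 255, 511, 1023, so a_9 = 1023.

1023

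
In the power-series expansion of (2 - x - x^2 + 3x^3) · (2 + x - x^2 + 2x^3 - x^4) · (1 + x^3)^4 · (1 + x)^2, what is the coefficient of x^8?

(2 - x - x^2 + 3x^3) has coefficients 2,-1,-1,3 for degrees 0…3.
(2 + x - x^2 + 2x^3 - x^4) has coefficients 2,1,-1,2,-1,0,0,0,0 for degrees 0…8.
Multiplying by (1 + x^3)^4 gives running coefficients 2,1,-1,10,3,-4,20,2,-6 for degrees 0…8.
Finally multiplying by (1 + x)^2, the product of all factors after the first has coefficients 2,5,3,9,22,12,15,38,18 for degrees 0…8.
[x^8] = 2·18 − 1·38 − 1·15 + 3·12 = 19.

19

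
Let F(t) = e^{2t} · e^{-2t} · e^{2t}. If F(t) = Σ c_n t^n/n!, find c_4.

The EGF product rule gives c_4 = Σ_{k_1+k_2+k_3=4} C(4; k_1,k_2,k_3) · ∏ g_i(k_i), where e^{2t} gives (2)^k; e^{-2t} gives (-2)^k; e^{2t} gives (2)^k.
g_1(k) for k = 0…4: 1, 2, 4, 8, 16.
g_2(k) for k = 0…4: 1, -2, 4, -8, 16.
g_3(k) for k = 0…4: 1, 2, 4, 8, 16.
First combine the last two factors: h(k) = Σ_j C(k,j)·g_2(j)·g_3(k−j) for k = 0…4: 1, 0, 0, 0, 0.
c_4 = Σ_k C(4,k)·g_1(k)·h(4−k) = 1·16·1 = 16.

16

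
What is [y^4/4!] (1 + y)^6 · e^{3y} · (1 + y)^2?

The EGF product rule gives c_4 = Σ_{k_1+k_2+k_3=4} C(4; k_1,k_2,k_3) · ∏ g_i(k_i), where (1+y)^6 gives the falling factorial (6)_k; e^{3y} gives (3)^k; (1+y)^2 gives the falling factorial (2)_k.
g_1(k) for k = 0…4: 1, 6, 30, 120, 360.
g_2(k) for k = 0…4: 1, 3, 9, 27, 81.
g_3(k) for k = 0…4: 1, 2, 2, 0, 0.
First combine the last two factors: h(k) = Σ_j C(k,j)·g_2(j)·g_3(k−j) for k = 0…4: 1, 5, 23, 99, 405.
c_4 = Σ_k C(4,k)·g_1(k)·h(4−k) = 1·1·405 + 4·6·99 + 6·30·23 + 4·120·5 + 1·360·1 = 405 + 2376 + 4140 + 2400 + 360 = 9681.

9681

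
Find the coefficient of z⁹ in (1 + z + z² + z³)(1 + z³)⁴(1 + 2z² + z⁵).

(1 + z + z² + z³) has coefficients 1,1,1,1 for degrees 0…3.
(1 + z³)⁴ has coefficients 1,0,0,4,0,0,6,0,0,4 for degrees 0…9.
Finally multiplying by (1 + 2z² + z⁵), the product of all factors after the first has coefficients 1,0,2,4,0,9,6,0,16,4 for degrees 0…9.
[z⁹] = 1·4 + 1·16 + 1·0 + 1·6 = 26.

26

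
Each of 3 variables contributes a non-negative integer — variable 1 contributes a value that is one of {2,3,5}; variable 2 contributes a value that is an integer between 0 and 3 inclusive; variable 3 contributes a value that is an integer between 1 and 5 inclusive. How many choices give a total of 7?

10

The generating function for the choices is (q^2 + q^3 + q^5)·(1 + q + q^2 + q^3)·(q + q^2 + q^3 + q^4 + q^5); the count is [q^7].
(q^2 + q^3 + q^5) has coefficients 0,0,1,1,0,1 for degrees 0…5.
(1 + q + q^2 + q^3) has coefficients 1,1,1,1,0,0,0,0 for degrees 0…7.
Finally multiplying by (q + q^2 + q^3 + q^4 + q^5), the product of all factors after the first has coefficients 0,1,2,3,4,4,3,2 for degrees 0…7.
[q^7] = 1·4 + 1·4 + 1·2 = 10.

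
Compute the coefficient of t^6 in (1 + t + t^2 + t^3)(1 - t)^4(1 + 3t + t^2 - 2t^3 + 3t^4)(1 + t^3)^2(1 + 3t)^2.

(1 + t + t^2 + t^3) has coefficients 1,1,1,1 for degrees 0…3.
(1 - t)^4 has coefficients 1,-4,6,-4,1,0,0 for degrees 0…6.
Multiplying by (1 + 3t + t^2 - 2t^3 + 3t^4) gives running coefficients 1,-1,-5,8,6,-25,27 for degrees 0…6.
Multiplying by (1 + t^3)^2 gives running coefficients 1,-1,-5,10,4,-35,44 for degrees 0…6.
Finally multiplying by (1 + 3t)^2, the product of all factors after the first has coefficients 1,5,-2,-29,19,79,-130 for degrees 0…6.
[t^6] = 1·(-130) + 1·79 + 1·19 + 1·(-29) = -61.

-61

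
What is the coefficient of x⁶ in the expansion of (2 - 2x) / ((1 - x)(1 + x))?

Partial fractions give a closed form: a_n = (2)·(-1)^n.
At n = 6: a_6 = 2.

2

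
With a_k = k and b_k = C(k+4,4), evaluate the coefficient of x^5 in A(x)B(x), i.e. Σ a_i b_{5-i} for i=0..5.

Write out a_i and b_{5-i} for i = 0,…,5 and sum the products.
Σ = 0·126 + 1·70 + 2·35 + 3·15 + 4·5 + 5·1 = 210.

210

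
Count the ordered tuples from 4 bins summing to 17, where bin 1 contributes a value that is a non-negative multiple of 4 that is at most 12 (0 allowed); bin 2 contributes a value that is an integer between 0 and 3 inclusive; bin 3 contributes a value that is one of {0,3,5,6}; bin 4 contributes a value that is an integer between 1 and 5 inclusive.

The generating function for the choices is (1 + z^4 + z^8 + z^12)·(1 + z + z^2 + z^3)·(1 + z^3 + z^5 + z^6)·(z + z^2 + z^3 + z^4 + z^5); the count is [z^17].
(1 + z^4 + z^8 + z^12) has coefficients 1,0,0,0,1,0,0,0,1,0,0,0,1 for degrees 0…12.
(1 + z + z^2 + z^3) has coefficients 1,1,1,1,0,0,0,0,0,0,0,0,0,0,0,0,0,0 for degrees 0…17.
Multiplying by (1 + z^3 + z^5 + z^6) gives running coefficients 1,1,1,2,1,2,3,2,2,1,0,0,0,0,0,0,0,0 for degrees 0…17.
Finally multiplying by (z + z^2 + z^3 + z^4 + z^5), the product of all factors after the first has coefficients 0,1,2,3,5,6,7,9,10,10,10,8,5,3,1,0,0,0 for degrees 0…17.
[z^17] = 1·0 + 1·3 + 1·10 + 1·6 = 19.

19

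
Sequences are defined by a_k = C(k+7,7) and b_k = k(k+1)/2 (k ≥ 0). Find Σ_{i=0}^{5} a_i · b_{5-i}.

Write out a_i and b_{5-i} for i = 0,…,5 and sum the products.
Σ = 1·15 + 8·10 + 36·6 + 120·3 + 330·1 + 792·0 = 1001.

1001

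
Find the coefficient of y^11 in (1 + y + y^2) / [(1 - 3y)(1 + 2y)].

The denominator gives the recurrence a_n = a_(n−1) + 6a_(n−2) for n ≥ 3; the numerator fixes a_0 = 1, a_1 = 2, a_2 = 9.
Iterating: 1, 2, 9, 21, 75, 201, 651, 1857, 5763, 16905, 51483, 152913, so a_11 = 152913.

152913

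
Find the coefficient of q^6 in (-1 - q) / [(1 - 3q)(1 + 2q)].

The denominator gives the recurrence a_n = a_(n−1) + 6a_(n−2) for n ≥ 2; the numerator fixes a_0 = -1, a_1 = -2.
Iterating: -1, -2, -8, -20, -68, -188, -596, so a_6 = -596.

-596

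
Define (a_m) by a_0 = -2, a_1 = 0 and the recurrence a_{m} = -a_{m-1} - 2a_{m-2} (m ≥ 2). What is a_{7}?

-20

The ordinary generating function has denominator 1 + y + 2y^2.
Iterating the recurrence: a_0,…,a_{7} = -2, 0, 4, -4, -4, 12, -4, -20.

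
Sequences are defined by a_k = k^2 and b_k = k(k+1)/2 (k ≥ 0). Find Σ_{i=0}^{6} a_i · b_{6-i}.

182

This is [x^6] in the product of the two ordinary generating functions.
Σ = 0·21 + 1·15 + 4·10 + 9·6 + 16·3 + 25·1 + 36·0 = 182.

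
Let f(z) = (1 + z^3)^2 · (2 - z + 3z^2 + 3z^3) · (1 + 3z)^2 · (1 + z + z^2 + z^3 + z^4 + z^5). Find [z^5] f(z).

168

(1 + z^3)^2 has coefficients 1,0,0,2,0,0 for degrees 0…5.
(2 - z + 3z^2 + 3z^3) has coefficients 2,-1,3,3,0,0 for degrees 0…5.
Multiplying by (1 + 3z)^2 gives running coefficients 2,11,15,12,45,27 for degrees 0…5.
Finally multiplying by (1 + z + z^2 + z^3 + z^4 + z^5), the product of all factors after the first has coefficients 2,13,28,40,85,112 for degrees 0…5.
[z^5] = 1·112 + 2·28 = 168.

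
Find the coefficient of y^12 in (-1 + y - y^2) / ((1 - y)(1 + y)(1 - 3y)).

Partial fractions give a closed form: a_n = (1/4)·1^n + (-3/8)·(-1)^n + (-7/8)·3^n.
At n = 12: a_12 = -465011.

-465011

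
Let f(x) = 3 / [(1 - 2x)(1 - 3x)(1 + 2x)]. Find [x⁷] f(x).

Partial fractions give a closed form: a_n = (-3)·2^n + (27/5)·3^n + (3/5)·(-2)^n.
At n = 7: a_7 = 11349.

11349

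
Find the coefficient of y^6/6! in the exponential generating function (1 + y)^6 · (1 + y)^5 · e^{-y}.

The EGF product rule gives c_6 = Σ_{k_1+k_2+k_3=6} C(6; k_1,k_2,k_3) · ∏ g_i(k_i), where (1+y)^6 gives the falling factorial (6)_k; (1+y)^5 gives the falling factorial (5)_k; e^{-y} gives (-1)^k.
g_1(k) for k = 0…6: 1, 6, 30, 120, 360, 720, 720.
g_2(k) for k = 0…6: 1, 5, 20, 60, 120, 120, 0.
g_3(k) for k = 0…6: 1, -1, 1, -1, 1, -1, 1.
First combine the last two factors: h(k) = Σ_j C(k,j)·g_2(j)·g_3(k−j) for k = 0…6: 1, 4, 11, 14, -19, -56, 151.
c_6 = Σ_k C(6,k)·g_1(k)·h(6−k) = 1·1·151 + 6·6·(-56) + 15·30·(-19) + 20·120·14 + 15·360·11 + 6·720·4 + 1·720·1 = 151 − 2016 − 8550 + 33600 + 59400 + 17280 + 720 = 100585.

100585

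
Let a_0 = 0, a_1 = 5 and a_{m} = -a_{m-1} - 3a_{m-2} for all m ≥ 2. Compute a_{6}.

-80

The ordinary generating function has denominator 1 + z + 3z^2.
Iterating the recurrence: a_0,…,a_{6} = 0, 5, -5, -10, 25, 5, -80.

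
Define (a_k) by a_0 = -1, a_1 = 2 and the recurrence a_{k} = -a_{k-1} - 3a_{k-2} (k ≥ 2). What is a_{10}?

-284

The ordinary generating function has denominator 1 + t + 3t^2.
Iterating the recurrence: a_0,…,a_{10} = -1, 2, 1, -7, 4, 17, -29, -22, 109, -43, -284.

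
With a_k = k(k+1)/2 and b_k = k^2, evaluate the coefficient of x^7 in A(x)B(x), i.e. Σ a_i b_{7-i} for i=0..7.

378

Write out a_i and b_{7-i} for i = 0,…,7 and sum the products.
Σ = 0·49 + 1·36 + 3·25 + 6·16 + 10·9 + 15·4 + 21·1 + 28·0 = 378.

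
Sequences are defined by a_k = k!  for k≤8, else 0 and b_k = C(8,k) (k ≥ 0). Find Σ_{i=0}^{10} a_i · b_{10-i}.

The convolution is the x^10 coefficient of A(x)B(x).
Σ = 1·0 + 1·0 + 2·1 + 6·8 + 24·28 + 120·56 + 720·70 + 5040·56 + 40320·28 + 0·8 + 0·1 = 1469042.

1469042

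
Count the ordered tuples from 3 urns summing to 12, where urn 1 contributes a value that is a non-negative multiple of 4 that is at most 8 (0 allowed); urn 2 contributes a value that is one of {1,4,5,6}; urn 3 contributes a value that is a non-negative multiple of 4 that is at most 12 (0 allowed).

3

The generating function for the choices is (1 + y^4 + y^8)·(y + y^4 + y^5 + y^6)·(1 + y^4 + y^8 + y^12); the count is [y^12].
(1 + y^4 + y^8) has coefficients 1,0,0,0,1,0,0,0,1 for degrees 0…8.
(y + y^4 + y^5 + y^6) has coefficients 0,1,0,0,1,1,1,0,0,0,0,0,0 for degrees 0…12.
Finally multiplying by (1 + y^4 + y^8 + y^12), the product of all factors after the first has coefficients 0,1,0,0,1,2,1,0,1,2,1,0,1 for degrees 0…12.
[y^12] = 1·1 + 1·1 + 1·1 = 3.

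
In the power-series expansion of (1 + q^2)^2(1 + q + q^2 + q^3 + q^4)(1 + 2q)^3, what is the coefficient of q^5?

(1 + q^2)^2 has coefficients 1,0,2,0,1 for degrees 0…4.
(1 + q + q^2 + q^3 + q^4) has coefficients 1,1,1,1,1,0 for degrees 0…5.
Finally multiplying by (1 + 2q)^3, the product of all factors after the first has coefficients 1,7,19,27,27,26 for degrees 0…5.
[q^5] = 1·26 + 2·27 + 1·7 = 87.

87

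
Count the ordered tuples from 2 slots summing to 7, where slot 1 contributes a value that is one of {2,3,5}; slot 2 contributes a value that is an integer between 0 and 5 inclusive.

The generating function for the choices is (t² + t³ + t⁵)·(1 + t + t² + t³ + t⁴ + t⁵); the count is [t⁷].
(t² + t³ + t⁵) has coefficients 0,0,1,1,0,1 for degrees 0…5.
(1 + t + t² + t³ + t⁴ + t⁵) has coefficients 1,1,1,1,1,1,0,0 for degrees 0…7.
[t⁷] = 1·1 + 1·1 + 1·1 = 3.

3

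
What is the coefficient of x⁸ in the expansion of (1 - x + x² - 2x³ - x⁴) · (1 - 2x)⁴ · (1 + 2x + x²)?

40

(1 - x + x² - 2x³ - x⁴) has coefficients 1,-1,1,-2,-1 for degrees 0…4.
(1 - 2x)⁴ has coefficients 1,-8,24,-32,16,0,0,0,0 for degrees 0…8.
Finally multiplying by (1 + 2x + x²), the product of all factors after the first has coefficients 1,-6,9,8,-24,0,16,0,0 for degrees 0…8.
[x⁸] = 1·0 − 1·0 + 1·16 − 2·0 − 1·(-24) = 40.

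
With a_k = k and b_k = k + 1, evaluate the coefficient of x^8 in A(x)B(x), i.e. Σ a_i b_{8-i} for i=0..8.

This is [x^8] in the product of the two ordinary generating functions.
Σ = 0·9 + 1·8 + 2·7 + 3·6 + 4·5 + 5·4 + 6·3 + 7·2 + 8·1 = 120.

120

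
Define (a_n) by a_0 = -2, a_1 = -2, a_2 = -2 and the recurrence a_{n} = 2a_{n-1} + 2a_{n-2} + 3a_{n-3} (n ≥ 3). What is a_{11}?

-81758

The ordinary generating function has denominator 1 - 2z - 2z^2 - 3z^3.
Iterating the recurrence: a_0,…,a_{11} = -2, -2, -2, -14, -38, -110, -338, -1010, -3026, -9086, -27254, -81758.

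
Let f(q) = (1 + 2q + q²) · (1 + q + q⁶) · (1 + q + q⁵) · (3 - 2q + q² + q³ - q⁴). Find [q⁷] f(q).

8

(1 + 2q + q²) has coefficients 1,2,1 for degrees 0…2.
(1 + q + q⁶) has coefficients 1,1,0,0,0,0,1,0 for degrees 0…7.
Multiplying by (1 + q + q⁵) gives running coefficients 1,2,1,0,0,1,2,1 for degrees 0…7.
Finally multiplying by (3 - 2q + q² + q³ - q⁴), the product of all factors after the first has coefficients 3,4,0,1,2,2,3,0 for degrees 0…7.
[q⁷] = 1·0 + 2·3 + 1·2 = 8.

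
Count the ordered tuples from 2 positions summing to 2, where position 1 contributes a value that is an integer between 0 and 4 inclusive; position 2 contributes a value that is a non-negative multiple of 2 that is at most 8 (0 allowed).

The generating function for the choices is (1 + t + t^2 + t^3 + t^4)·(1 + t^2 + t^4 + t^6 + t^8); the count is [t^2].
(1 + t + t^2 + t^3 + t^4) has coefficients 1,1,1 for degrees 0…2.
(1 + t^2 + t^4 + t^6 + t^8) has coefficients 1,0,1 for degrees 0…2.
[t^2] = 1·1 + 1·0 + 1·1 = 2.

2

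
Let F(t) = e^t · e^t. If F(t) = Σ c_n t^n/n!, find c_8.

The EGF product rule gives c_8 = Σ_{k_1+k_2=8} C(8; k_1,k_2) · ∏ g_i(k_i), where e^t gives (1)^k; e^t gives (1)^k.
g_1(k) for k = 0…8: 1, 1, 1, 1, 1, 1, 1, 1, 1.
g_2(k) for k = 0…8: 1, 1, 1, 1, 1, 1, 1, 1, 1.
c_8 = Σ_k C(8,k)·g_1(k)·g_2(8−k) = 1·1·1 + 8·1·1 + 28·1·1 + 56·1·1 + 70·1·1 + 56·1·1 + 28·1·1 + 8·1·1 + 1·1·1 = 1 + 8 + 28 + 56 + 70 + 56 + 28 + 8 + 1 = 256.

256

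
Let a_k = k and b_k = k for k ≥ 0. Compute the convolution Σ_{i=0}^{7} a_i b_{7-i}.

This is [x^7] in the product of the two ordinary generating functions.
Σ = 0·7 + 1·6 + 2·5 + 3·4 + 4·3 + 5·2 + 6·1 + 7·0 = 56.

56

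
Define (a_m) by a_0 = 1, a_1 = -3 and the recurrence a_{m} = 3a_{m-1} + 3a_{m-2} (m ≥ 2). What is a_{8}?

-20574

The ordinary generating function has denominator 1 - 3q - 3q^2.
Iterating the recurrence: a_0,…,a_{8} = 1, -3, -6, -27, -99, -378, -1431, -5427, -20574.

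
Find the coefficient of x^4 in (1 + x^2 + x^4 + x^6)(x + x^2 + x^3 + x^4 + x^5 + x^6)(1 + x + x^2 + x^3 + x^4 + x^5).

6

(1 + x^2 + x^4 + x^6) has coefficients 1,0,1,0,1 for degrees 0…4.
(x + x^2 + x^3 + x^4 + x^5 + x^6) has coefficients 0,1,1,1,1 for degrees 0…4.
Finally multiplying by (1 + x + x^2 + x^3 + x^4 + x^5), the product of all factors after the first has coefficients 0,1,2,3,4 for degrees 0…4.
[x^4] = 1·4 + 1·2 + 1·0 = 6.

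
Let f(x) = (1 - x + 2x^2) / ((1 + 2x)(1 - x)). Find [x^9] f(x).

-682

The denominator gives the recurrence a_n = −a_(n−1) + 2a_(n−2) for n ≥ 3; the numerator fixes a_0 = 1, a_1 = -2, a_2 = 6.
Iterating: 1, -2, 6, -10, 22, -42, 86, -170, 342, -682, so a_9 = -682.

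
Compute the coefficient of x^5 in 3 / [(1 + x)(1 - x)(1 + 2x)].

-126

The denominator gives the recurrence a_n = −2a_(n−1) + a_(n−2) + 2a_(n−3) for n ≥ 3; the numerator fixes a_0 = 3, a_1 = -6, a_2 = 15.
Iterating: 3, -6, 15, -30, 63, -126, so a_5 = -126.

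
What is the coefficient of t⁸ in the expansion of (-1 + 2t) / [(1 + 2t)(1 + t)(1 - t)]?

Partial fractions give a closed form: a_n = (-8/3)·(-2)^n + (3/2)·(-1)^n + (1/6)·1^n.
At n = 8: a_8 = -681.

-681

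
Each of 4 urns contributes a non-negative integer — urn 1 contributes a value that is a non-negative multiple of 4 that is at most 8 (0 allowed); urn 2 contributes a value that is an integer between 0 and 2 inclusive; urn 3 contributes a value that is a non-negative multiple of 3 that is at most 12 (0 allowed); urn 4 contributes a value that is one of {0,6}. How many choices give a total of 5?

The generating function for the choices is (1 + y^4 + y^8)·(1 + y + y^2)·(1 + y^3 + y^6 + y^9 + y^12)·(1 + y^6); the count is [y^5].
(1 + y^4 + y^8) has coefficients 1,0,0,0,1,0 for degrees 0…5.
(1 + y + y^2) has coefficients 1,1,1,0,0,0 for degrees 0…5.
Multiplying by (1 + y^3 + y^6 + y^9 + y^12) gives running coefficients 1,1,1,1,1,1 for degrees 0…5.
Finally multiplying by (1 + y^6), the product of all factors after the first has coefficients 1,1,1,1,1,1 for degrees 0…5.
[y^5] = 1·1 + 1·1 = 2.

2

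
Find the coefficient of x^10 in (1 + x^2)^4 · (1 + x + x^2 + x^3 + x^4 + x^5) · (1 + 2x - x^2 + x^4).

(1 + x^2)^4 has coefficients 1,0,4,0,6,0,4,0,1 for degrees 0…8.
(1 + x + x^2 + x^3 + x^4 + x^5) has coefficients 1,1,1,1,1,1,0,0,0,0,0 for degrees 0…10.
Finally multiplying by (1 + 2x - x^2 + x^4), the product of all factors after the first has coefficients 1,3,2,2,3,3,2,0,1,1,0 for degrees 0…10.
[x^10] = 1·0 + 4·1 + 6·2 + 4·3 + 1·2 = 30.

30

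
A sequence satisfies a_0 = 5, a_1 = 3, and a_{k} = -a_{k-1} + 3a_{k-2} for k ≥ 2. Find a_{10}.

The ordinary generating function has denominator 1 + z - 3z^2.
Iterating the recurrence: a_0,…,a_{10} = 5, 3, 12, -3, 39, -48, 165, -309, 804, -1731, 4143.

4143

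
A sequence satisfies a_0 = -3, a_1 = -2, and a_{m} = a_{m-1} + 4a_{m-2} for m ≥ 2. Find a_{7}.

The ordinary generating function has denominator 1 - z - 4z^2.
Iterating the recurrence: a_0,…,a_{7} = -3, -2, -14, -22, -78, -166, -478, -1142.

-1142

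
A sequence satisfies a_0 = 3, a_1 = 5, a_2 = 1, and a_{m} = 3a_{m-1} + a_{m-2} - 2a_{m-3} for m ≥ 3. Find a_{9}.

The ordinary generating function has denominator 1 - 3q - q^2 + 2q^3.
Iterating the recurrence: a_0,…,a_{9} = 3, 5, 1, 2, -3, -9, -34, -105, -331, -1030.

-1030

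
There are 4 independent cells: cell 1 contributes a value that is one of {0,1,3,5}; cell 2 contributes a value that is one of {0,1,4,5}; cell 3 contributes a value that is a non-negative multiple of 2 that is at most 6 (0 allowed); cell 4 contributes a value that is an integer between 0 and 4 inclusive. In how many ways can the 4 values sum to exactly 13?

23

The generating function for the choices is (1 + q + q^3 + q^5)·(1 + q + q^4 + q^5)·(1 + q^2 + q^4 + q^6)·(1 + q + q^2 + q^3 + q^4); the count is [q^13].
(1 + q + q^3 + q^5) has coefficients 1,1,0,1,0,1 for degrees 0…5.
(1 + q + q^4 + q^5) has coefficients 1,1,0,0,1,1,0,0,0,0,0,0,0,0 for degrees 0…13.
Multiplying by (1 + q^2 + q^4 + q^6) gives running coefficients 1,1,1,1,2,2,2,2,1,1,1,1,0,0 for degrees 0…13.
Finally multiplying by (1 + q + q^2 + q^3 + q^4), the product of all factors after the first has coefficients 1,2,3,4,6,7,8,9,9,8,7,6,4,3 for degrees 0…13.
[q^13] = 1·3 + 1·4 + 1·7 + 1·9 = 23.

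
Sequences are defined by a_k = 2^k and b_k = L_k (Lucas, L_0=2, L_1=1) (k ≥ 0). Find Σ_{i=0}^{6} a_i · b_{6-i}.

This is [x^6] in the product of the two ordinary generating functions.
Σ = 1·18 + 2·11 + 4·7 + 8·4 + 16·3 + 32·1 + 64·2 = 308.

308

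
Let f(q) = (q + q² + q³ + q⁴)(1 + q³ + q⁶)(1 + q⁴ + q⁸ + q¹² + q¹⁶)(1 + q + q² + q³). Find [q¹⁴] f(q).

(q + q² + q³ + q⁴) has coefficients 0,1,1,1,1 for degrees 0…4.
(1 + q³ + q⁶) has coefficients 1,0,0,1,0,0,1,0,0,0,0,0,0,0,0 for degrees 0…14.
Multiplying by (1 + q⁴ + q⁸ + q¹² + q¹⁶) gives running coefficients 1,0,0,1,1,0,1,1,1,0,1,1,1,0,1 for degrees 0…14.
Finally multiplying by (1 + q + q² + q³), the product of all factors after the first has coefficients 1,1,1,2,2,2,3,3,3,3,3,3,3,3,3 for degrees 0…14.
[q¹⁴] = 1·3 + 1·3 + 1·3 + 1·3 = 12.

12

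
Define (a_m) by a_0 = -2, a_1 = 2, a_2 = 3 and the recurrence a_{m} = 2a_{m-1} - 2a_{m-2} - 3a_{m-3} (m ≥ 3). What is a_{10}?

The ordinary generating function has denominator 1 - 2t + 2t^2 + 3t^3.
Iterating the recurrence: a_0,…,a_{10} = -2, 2, 3, 8, 4, -17, -66, -110, -37, 344, 1092.

1092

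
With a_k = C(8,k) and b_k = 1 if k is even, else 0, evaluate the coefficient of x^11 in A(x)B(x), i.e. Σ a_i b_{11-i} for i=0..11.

128

This is [x^11] in the product of the two ordinary generating functions.
Σ = 1·0 + 8·1 + 28·0 + 56·1 + 70·0 + 56·1 + 28·0 + 8·1 + 1·0 + 0·1 + 0·0 + 0·1 = 128.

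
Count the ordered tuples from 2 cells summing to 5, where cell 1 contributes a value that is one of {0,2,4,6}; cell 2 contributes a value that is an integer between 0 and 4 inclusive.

The generating function for the choices is (1 + x^2 + x^4 + x^6)·(1 + x + x^2 + x^3 + x^4); the count is [x^5].
(1 + x^2 + x^4 + x^6) has coefficients 1,0,1,0,1,0 for degrees 0…5.
(1 + x + x^2 + x^3 + x^4) has coefficients 1,1,1,1,1,0 for degrees 0…5.
[x^5] = 1·0 + 1·1 + 1·1 = 2.

2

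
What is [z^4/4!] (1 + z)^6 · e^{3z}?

4149

The EGF product rule gives c_4 = Σ_{k_1+k_2=4} C(4; k_1,k_2) · ∏ g_i(k_i), where (1+z)^6 gives the falling factorial (6)_k; e^{3z} gives (3)^k.
g_1(k) for k = 0…4: 1, 6, 30, 120, 360.
g_2(k) for k = 0…4: 1, 3, 9, 27, 81.
c_4 = Σ_k C(4,k)·g_1(k)·g_2(4−k) = 1·1·81 + 4·6·27 + 6·30·9 + 4·120·3 + 1·360·1 = 81 + 648 + 1620 + 1440 + 360 = 4149.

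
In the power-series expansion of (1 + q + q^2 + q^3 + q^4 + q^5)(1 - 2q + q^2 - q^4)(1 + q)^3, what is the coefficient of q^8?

(1 + q + q^2 + q^3 + q^4 + q^5) has coefficients 1,1,1,1,1,1 for degrees 0…5.
(1 - 2q + q^2 - q^4) has coefficients 1,-2,1,0,-1,0,0,0,0 for degrees 0…8.
Finally multiplying by (1 + q)^3, the product of all factors after the first has coefficients 1,1,-2,-2,0,-2,-3,-1,0 for degrees 0…8.
[q^8] = 1·0 + 1·(-1) + 1·(-3) + 1·(-2) + 1·0 + 1·(-2) = -8.

-8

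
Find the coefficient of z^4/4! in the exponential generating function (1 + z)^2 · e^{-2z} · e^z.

5

The EGF product rule gives c_4 = Σ_{k_1+k_2+k_3=4} C(4; k_1,k_2,k_3) · ∏ g_i(k_i), where (1+z)^2 gives the falling factorial (2)_k; e^{-2z} gives (-2)^k; e^z gives (1)^k.
g_1(k) for k = 0…4: 1, 2, 2, 0, 0.
g_2(k) for k = 0…4: 1, -2, 4, -8, 16.
g_3(k) for k = 0…4: 1, 1, 1, 1, 1.
First combine the last two factors: h(k) = Σ_j C(k,j)·g_2(j)·g_3(k−j) for k = 0…4: 1, -1, 1, -1, 1.
c_4 = Σ_k C(4,k)·g_1(k)·h(4−k) = 1·1·1 + 4·2·(-1) + 6·2·1 = 1 − 8 + 12 = 5.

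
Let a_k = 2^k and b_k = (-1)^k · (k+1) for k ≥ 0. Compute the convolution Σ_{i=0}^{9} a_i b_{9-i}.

224

The convolution is the t^9 coefficient of A(t)B(t).
Σ = 1·(-10) + 2·9 + 4·(-8) + 8·7 + 16·(-6) + 32·5 + 64·(-4) + 128·3 + 256·(-2) + 512·1 = 224.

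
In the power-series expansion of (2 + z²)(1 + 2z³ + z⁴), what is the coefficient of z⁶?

(2 + z²) has coefficients 2,0,1 for degrees 0…2.
(1 + 2z³ + z⁴) has coefficients 1,0,0,2,1,0,0 for degrees 0…6.
[z⁶] = 2·0 + 1·1 = 1.

1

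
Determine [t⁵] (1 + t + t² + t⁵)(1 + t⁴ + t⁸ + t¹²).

(1 + t + t² + t⁵) has coefficients 1,1,1,0,0,1 for degrees 0…5.
(1 + t⁴ + t⁸ + t¹²) has coefficients 1,0,0,0,1,0 for degrees 0…5.
[t⁵] = 1·0 + 1·1 + 1·0 + 1·1 = 2.

2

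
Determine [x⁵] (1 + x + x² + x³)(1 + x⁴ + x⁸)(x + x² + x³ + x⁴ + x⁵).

5

(1 + x + x² + x³) has coefficients 1,1,1,1 for degrees 0…3.
(1 + x⁴ + x⁸) has coefficients 1,0,0,0,1,0 for degrees 0…5.
Finally multiplying by (x + x² + x³ + x⁴ + x⁵), the product of all factors after the first has coefficients 0,1,1,1,1,2 for degrees 0…5.
[x⁵] = 1·2 + 1·1 + 1·1 + 1·1 = 5.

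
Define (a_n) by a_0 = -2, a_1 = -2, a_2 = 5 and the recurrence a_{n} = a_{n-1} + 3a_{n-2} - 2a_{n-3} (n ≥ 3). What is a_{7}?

100

The ordinary generating function has denominator 1 - q - 3q^2 + 2q^3.
Iterating the recurrence: a_0,…,a_{7} = -2, -2, 5, 3, 22, 21, 81, 100.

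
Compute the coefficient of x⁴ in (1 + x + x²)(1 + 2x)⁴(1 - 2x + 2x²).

(1 + x + x²) has coefficients 1,1,1 for degrees 0…2.
(1 + 2x)⁴ has coefficients 1,8,24,32,16 for degrees 0…4.
Finally multiplying by (1 - 2x + 2x²), the product of all factors after the first has coefficients 1,6,10,0,0 for degrees 0…4.
[x⁴] = 1·0 + 1·0 + 1·10 = 10.

10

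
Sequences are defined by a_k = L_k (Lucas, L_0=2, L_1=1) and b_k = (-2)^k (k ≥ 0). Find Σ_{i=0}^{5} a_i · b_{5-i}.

This is [x^5] in the product of the two ordinary generating functions.
Σ = 2·(-32) + 1·16 + 3·(-8) + 4·4 + 7·(-2) + 11·1 = -59.

-59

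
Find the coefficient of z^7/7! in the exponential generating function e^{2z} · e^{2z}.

16384

The EGF product rule gives c_7 = Σ_{k_1+k_2=7} C(7; k_1,k_2) · ∏ g_i(k_i), where e^{2z} gives (2)^k; e^{2z} gives (2)^k.
g_1(k) for k = 0…7: 1, 2, 4, 8, 16, 32, 64, 128.
g_2(k) for k = 0…7: 1, 2, 4, 8, 16, 32, 64, 128.
c_7 = Σ_k C(7,k)·g_1(k)·g_2(7−k) = 1·1·128 + 7·2·64 + 21·4·32 + 35·8·16 + 35·16·8 + 21·32·4 + 7·64·2 + 1·128·1 = 128 + 896 + 2688 + 4480 + 4480 + 2688 + 896 + 128 = 16384.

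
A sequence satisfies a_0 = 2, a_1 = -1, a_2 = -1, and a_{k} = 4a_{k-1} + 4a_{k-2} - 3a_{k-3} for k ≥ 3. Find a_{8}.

The ordinary generating function has denominator 1 - 4x - 4x^2 + 3x^3.
Iterating the recurrence: a_0,…,a_{8} = 2, -1, -1, -14, -57, -281, -1310, -6193, -29169.

-29169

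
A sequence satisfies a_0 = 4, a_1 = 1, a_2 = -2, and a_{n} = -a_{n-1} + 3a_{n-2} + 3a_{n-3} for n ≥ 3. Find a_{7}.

209

The ordinary generating function has denominator 1 + z - 3z^2 - 3z^3.
Iterating the recurrence: a_0,…,a_{7} = 4, 1, -2, 17, -20, 65, -74, 209.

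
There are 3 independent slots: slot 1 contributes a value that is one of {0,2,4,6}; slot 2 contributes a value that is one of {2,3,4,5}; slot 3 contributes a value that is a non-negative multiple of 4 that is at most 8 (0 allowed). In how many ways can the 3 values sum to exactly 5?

The generating function for the choices is (1 + q^2 + q^4 + q^6)·(q^2 + q^3 + q^4 + q^5)·(1 + q^4 + q^8); the count is [q^5].
(1 + q^2 + q^4 + q^6) has coefficients 1,0,1,0,1,0 for degrees 0…5.
(q^2 + q^3 + q^4 + q^5) has coefficients 0,0,1,1,1,1 for degrees 0…5.
Finally multiplying by (1 + q^4 + q^8), the product of all factors after the first has coefficients 0,0,1,1,1,1 for degrees 0…5.
[q^5] = 1·1 + 1·1 + 1·0 = 2.

2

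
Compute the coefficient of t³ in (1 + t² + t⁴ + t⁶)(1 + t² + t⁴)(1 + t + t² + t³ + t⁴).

(1 + t² + t⁴ + t⁶) has coefficients 1,0,1,0 for degrees 0…3.
(1 + t² + t⁴) has coefficients 1,0,1,0 for degrees 0…3.
Finally multiplying by (1 + t + t² + t³ + t⁴), the product of all factors after the first has coefficients 1,1,2,2 for degrees 0…3.
[t³] = 1·2 + 1·1 = 3.

3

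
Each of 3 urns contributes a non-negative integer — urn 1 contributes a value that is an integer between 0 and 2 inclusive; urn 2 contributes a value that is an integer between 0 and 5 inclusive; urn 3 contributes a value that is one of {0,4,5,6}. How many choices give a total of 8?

The generating function for the choices is (1 + x + x^2)·(1 + x + x^2 + x^3 + x^4 + x^5)·(1 + x^4 + x^5 + x^6); the count is [x^8].
(1 + x + x^2) has coefficients 1,1,1 for degrees 0…2.
(1 + x + x^2 + x^3 + x^4 + x^5) has coefficients 1,1,1,1,1,1,0,0,0 for degrees 0…8.
Finally multiplying by (1 + x^4 + x^5 + x^6), the product of all factors after the first has coefficients 1,1,1,1,2,3,3,3,3 for degrees 0…8.
[x^8] = 1·3 + 1·3 + 1·3 = 9.

9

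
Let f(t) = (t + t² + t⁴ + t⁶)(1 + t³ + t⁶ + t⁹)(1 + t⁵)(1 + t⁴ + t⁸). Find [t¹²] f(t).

6

(t + t² + t⁴ + t⁶) has coefficients 0,1,1,0,1,0,1 for degrees 0…6.
(1 + t³ + t⁶ + t⁹) has coefficients 1,0,0,1,0,0,1,0,0,1,0,0,0 for degrees 0…12.
Multiplying by (1 + t⁵) gives running coefficients 1,0,0,1,0,1,1,0,1,1,0,1,0 for degrees 0…12.
Finally multiplying by (1 + t⁴ + t⁸), the product of all factors after the first has coefficients 1,0,0,1,1,1,1,1,2,2,1,2,1 for degrees 0…12.
[t¹²] = 1·2 + 1·1 + 1·2 + 1·1 = 6.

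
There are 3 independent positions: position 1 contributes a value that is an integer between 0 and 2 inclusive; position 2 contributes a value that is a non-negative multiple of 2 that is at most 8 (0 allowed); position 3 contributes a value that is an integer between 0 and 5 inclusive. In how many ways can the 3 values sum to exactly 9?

9

The generating function for the choices is (1 + q + q^2)·(1 + q^2 + q^4 + q^6 + q^8)·(1 + q + q^2 + q^3 + q^4 + q^5); the count is [q^9].
(1 + q + q^2) has coefficients 1,1,1 for degrees 0…2.
(1 + q^2 + q^4 + q^6 + q^8) has coefficients 1,0,1,0,1,0,1,0,1,0 for degrees 0…9.
Finally multiplying by (1 + q + q^2 + q^3 + q^4 + q^5), the product of all factors after the first has coefficients 1,1,2,2,3,3,3,3,3,3 for degrees 0…9.
[q^9] = 1·3 + 1·3 + 1·3 = 9.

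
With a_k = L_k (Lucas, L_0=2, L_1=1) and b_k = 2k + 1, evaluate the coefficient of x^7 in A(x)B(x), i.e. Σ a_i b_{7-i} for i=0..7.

299

The convolution is the x^7 coefficient of A(x)B(x).
Σ = 2·15 + 1·13 + 3·11 + 4·9 + 7·7 + 11·5 + 18·3 + 29·1 = 299.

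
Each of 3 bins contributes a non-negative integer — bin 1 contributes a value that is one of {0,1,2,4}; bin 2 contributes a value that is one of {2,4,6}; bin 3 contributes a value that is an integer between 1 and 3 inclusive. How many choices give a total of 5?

4

The generating function for the choices is (1 + q + q^2 + q^4)·(q^2 + q^4 + q^6)·(q + q^2 + q^3); the count is [q^5].
(1 + q + q^2 + q^4) has coefficients 1,1,1,0,1 for degrees 0…4.
(q^2 + q^4 + q^6) has coefficients 0,0,1,0,1,0 for degrees 0…5.
Finally multiplying by (q + q^2 + q^3), the product of all factors after the first has coefficients 0,0,0,1,1,2 for degrees 0…5.
[q^5] = 1·2 + 1·1 + 1·1 + 1·0 = 4.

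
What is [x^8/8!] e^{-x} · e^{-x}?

256

The EGF product rule gives c_8 = Σ_{k_1+k_2=8} C(8; k_1,k_2) · ∏ g_i(k_i), where e^{-x} gives (-1)^k; e^{-x} gives (-1)^k.
g_1(k) for k = 0…8: 1, -1, 1, -1, 1, -1, 1, -1, 1.
g_2(k) for k = 0…8: 1, -1, 1, -1, 1, -1, 1, -1, 1.
c_8 = Σ_k C(8,k)·g_1(k)·g_2(8−k) = 1·1·1 + 8·(-1)·(-1) + 28·1·1 + 56·(-1)·(-1) + 70·1·1 + 56·(-1)·(-1) + 28·1·1 + 8·(-1)·(-1) + 1·1·1 = 1 + 8 + 28 + 56 + 70 + 56 + 28 + 8 + 1 = 256.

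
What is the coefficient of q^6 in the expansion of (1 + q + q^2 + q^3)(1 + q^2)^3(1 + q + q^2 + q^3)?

(1 + q + q^2 + q^3) has coefficients 1,1,1,1 for degrees 0…3.
(1 + q^2)^3 has coefficients 1,0,3,0,3,0,1 for degrees 0…6.
Finally multiplying by (1 + q + q^2 + q^3), the product of all factors after the first has coefficients 1,1,4,4,6,6,4 for degrees 0…6.
[q^6] = 1·4 + 1·6 + 1·6 + 1·4 = 20.

20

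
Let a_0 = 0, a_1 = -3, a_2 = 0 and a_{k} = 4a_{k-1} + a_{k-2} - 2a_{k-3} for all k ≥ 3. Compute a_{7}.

-447

The ordinary generating function has denominator 1 - 4t - t^2 + 2t^3.
Iterating the recurrence: a_0,…,a_{7} = 0, -3, 0, -3, -6, -27, -108, -447.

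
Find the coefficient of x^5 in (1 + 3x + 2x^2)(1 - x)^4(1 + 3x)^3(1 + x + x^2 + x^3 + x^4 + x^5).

-29

(1 + 3x + 2x^2) has coefficients 1,3,2 for degrees 0…2.
(1 - x)^4 has coefficients 1,-4,6,-4,1,0 for degrees 0…5.
Multiplying by (1 + 3x)^3 gives running coefficients 1,5,-3,-31,19,63 for degrees 0…5.
Finally multiplying by (1 + x + x^2 + x^3 + x^4 + x^5), the product of all factors after the first has coefficients 1,6,3,-28,-9,54 for degrees 0…5.
[x^5] = 1·54 + 3·(-9) + 2·(-28) = -29.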